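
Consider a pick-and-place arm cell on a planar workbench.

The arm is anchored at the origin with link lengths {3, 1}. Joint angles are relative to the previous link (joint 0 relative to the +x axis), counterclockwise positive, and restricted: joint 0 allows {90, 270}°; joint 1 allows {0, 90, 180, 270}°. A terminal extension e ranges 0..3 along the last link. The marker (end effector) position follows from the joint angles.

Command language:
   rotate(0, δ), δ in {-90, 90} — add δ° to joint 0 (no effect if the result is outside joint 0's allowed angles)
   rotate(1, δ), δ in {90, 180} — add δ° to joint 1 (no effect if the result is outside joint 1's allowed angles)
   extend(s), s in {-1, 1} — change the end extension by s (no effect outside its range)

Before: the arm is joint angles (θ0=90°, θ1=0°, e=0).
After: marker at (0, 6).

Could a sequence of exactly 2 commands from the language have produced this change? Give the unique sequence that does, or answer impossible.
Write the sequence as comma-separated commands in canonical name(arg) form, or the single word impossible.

extend(1), extend(1)

t0: joint angles (θ0=90°, θ1=0°, e=0)
1. extend(1) → joint angles (θ0=90°, θ1=0°, e=1)
2. extend(1) → joint angles (θ0=90°, θ1=0°, e=2)
no rival 2-sequence matches.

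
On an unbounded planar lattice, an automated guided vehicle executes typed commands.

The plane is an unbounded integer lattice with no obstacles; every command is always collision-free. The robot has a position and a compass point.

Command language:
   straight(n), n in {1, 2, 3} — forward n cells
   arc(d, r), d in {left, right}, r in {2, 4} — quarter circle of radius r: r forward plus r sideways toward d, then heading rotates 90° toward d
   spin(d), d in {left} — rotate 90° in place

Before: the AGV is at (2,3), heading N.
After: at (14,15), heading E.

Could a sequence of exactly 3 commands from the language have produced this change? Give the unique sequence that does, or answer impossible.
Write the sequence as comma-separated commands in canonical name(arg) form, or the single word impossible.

key: position moved to (14,15) AND the heading swung to E — translation plus rotation needed
t0: at (2,3), heading N
[1] after arc(right, 4): at (6,7), heading E
[2] after arc(left, 4): at (10,11), heading N
[3] after arc(right, 4): at (14,15), heading E
all 512 alternatives checked — unique.

arc(right, 4), arc(left, 4), arc(right, 4)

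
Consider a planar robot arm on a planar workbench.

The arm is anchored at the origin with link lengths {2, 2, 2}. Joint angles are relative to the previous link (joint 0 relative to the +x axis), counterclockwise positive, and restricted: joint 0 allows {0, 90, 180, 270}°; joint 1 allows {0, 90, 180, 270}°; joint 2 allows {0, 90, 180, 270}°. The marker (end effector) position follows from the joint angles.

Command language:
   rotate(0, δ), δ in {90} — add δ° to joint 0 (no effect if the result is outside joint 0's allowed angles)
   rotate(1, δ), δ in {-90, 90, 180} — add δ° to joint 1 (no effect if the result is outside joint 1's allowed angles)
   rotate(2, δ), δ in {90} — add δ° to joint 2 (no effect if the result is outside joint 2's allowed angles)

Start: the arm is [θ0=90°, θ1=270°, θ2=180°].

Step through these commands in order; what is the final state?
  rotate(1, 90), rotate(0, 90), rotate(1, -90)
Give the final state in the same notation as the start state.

begin: [θ0=90°, θ1=270°, θ2=180°]
[1] after rotate(1, 90): [θ0=90°, θ1=0°, θ2=180°]
[2] after rotate(0, 90): [θ0=180°, θ1=0°, θ2=180°]
[3] after rotate(1, -90): [θ0=180°, θ1=270°, θ2=180°]

[θ0=180°, θ1=270°, θ2=180°]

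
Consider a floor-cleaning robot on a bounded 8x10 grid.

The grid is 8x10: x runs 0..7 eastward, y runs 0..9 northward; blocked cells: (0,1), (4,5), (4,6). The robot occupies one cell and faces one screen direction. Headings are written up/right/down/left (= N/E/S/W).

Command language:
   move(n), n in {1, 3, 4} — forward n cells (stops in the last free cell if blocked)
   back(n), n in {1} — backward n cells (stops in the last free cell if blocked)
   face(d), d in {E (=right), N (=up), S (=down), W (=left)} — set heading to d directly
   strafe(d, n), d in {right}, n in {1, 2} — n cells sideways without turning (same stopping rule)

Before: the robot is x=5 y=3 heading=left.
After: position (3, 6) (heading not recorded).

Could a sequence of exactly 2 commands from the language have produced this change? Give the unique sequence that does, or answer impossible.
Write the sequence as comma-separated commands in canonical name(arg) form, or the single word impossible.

impossible

all 100 sequences checked — none match.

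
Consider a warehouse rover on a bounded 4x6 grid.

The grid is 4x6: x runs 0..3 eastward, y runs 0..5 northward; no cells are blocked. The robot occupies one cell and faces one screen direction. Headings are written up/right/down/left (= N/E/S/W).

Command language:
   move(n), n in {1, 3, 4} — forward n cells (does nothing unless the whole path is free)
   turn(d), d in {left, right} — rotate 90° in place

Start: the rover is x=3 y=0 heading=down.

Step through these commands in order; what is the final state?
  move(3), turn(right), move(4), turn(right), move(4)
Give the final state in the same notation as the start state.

x=3 y=4 heading=up

begin: x=3 y=0 heading=down
step 1 (move(3)): x=3 y=0 heading=down
step 2 (turn(right)): x=3 y=0 heading=left
step 3 (move(4)): x=3 y=0 heading=left
step 4 (turn(right)): x=3 y=0 heading=up
step 5 (move(4)): x=3 y=4 heading=up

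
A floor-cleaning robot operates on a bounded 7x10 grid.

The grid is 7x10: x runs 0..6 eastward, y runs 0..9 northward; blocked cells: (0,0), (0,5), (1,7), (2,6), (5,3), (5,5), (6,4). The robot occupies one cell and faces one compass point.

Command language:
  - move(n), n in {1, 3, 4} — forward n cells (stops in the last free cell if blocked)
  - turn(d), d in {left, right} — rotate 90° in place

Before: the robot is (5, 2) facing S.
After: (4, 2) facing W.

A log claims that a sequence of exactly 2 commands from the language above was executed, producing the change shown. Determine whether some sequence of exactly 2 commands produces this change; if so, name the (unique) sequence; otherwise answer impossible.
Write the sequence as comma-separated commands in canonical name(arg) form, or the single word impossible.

turn(right), move(1)

key: running move(1) before turn(right) would end elsewhere — order is forced
t0: (5, 2) facing S
1. turn(right) → (5, 2) facing W
2. move(1) → (4, 2) facing W
uniquely the one of 25 2-step routes that fits.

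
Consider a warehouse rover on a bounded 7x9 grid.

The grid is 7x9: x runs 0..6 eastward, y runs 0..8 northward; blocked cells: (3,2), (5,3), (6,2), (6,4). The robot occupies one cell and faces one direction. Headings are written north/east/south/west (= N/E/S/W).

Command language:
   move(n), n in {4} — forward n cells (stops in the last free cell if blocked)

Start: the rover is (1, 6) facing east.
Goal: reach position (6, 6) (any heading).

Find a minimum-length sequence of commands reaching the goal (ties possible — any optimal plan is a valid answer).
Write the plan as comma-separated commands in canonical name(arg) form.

from: (1, 6) facing east
step 1 (move(4)): (5, 6) facing east
step 2 (move(4)): (6, 6) facing east
shorter routes all fall short; 2 is best.

move(4), move(4)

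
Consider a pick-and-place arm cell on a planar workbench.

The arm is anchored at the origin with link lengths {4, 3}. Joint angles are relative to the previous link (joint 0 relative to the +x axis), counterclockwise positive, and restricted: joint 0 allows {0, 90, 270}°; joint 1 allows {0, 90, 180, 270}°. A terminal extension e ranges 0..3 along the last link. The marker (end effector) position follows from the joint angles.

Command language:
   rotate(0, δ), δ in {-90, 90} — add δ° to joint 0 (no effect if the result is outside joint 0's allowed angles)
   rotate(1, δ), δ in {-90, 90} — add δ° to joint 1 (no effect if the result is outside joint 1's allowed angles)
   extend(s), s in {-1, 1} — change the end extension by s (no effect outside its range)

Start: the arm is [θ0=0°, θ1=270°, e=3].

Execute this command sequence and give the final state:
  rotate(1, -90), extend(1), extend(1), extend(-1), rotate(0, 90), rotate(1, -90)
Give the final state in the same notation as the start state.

[θ0=90°, θ1=90°, e=2]

t0: [θ0=0°, θ1=270°, e=3]
t=1 rotate(1, -90) ⇒ [θ0=0°, θ1=180°, e=3]
t=2 extend(1) ⇒ [θ0=0°, θ1=180°, e=3]
t=3 extend(1) ⇒ [θ0=0°, θ1=180°, e=3]
t=4 extend(-1) ⇒ [θ0=0°, θ1=180°, e=2]
t=5 rotate(0, 90) ⇒ [θ0=90°, θ1=180°, e=2]
t=6 rotate(1, -90) ⇒ [θ0=90°, θ1=90°, e=2]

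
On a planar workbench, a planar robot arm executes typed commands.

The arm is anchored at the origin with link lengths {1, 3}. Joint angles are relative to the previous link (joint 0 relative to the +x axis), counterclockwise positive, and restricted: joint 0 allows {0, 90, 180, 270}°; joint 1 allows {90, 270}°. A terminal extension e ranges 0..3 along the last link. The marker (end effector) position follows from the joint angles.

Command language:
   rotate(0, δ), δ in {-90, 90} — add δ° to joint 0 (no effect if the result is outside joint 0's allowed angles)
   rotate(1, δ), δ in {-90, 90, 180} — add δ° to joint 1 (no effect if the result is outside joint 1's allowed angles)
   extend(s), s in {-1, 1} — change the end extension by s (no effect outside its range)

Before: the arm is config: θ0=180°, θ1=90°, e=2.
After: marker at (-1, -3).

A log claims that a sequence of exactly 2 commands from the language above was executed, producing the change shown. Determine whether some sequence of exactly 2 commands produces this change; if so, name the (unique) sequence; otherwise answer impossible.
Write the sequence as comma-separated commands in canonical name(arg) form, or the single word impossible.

extend(-1), extend(-1)

from: config: θ0=180°, θ1=90°, e=2
1. extend(-1) → config: θ0=180°, θ1=90°, e=1
2. extend(-1) → config: θ0=180°, θ1=90°, e=0
all 49 alternatives checked — unique.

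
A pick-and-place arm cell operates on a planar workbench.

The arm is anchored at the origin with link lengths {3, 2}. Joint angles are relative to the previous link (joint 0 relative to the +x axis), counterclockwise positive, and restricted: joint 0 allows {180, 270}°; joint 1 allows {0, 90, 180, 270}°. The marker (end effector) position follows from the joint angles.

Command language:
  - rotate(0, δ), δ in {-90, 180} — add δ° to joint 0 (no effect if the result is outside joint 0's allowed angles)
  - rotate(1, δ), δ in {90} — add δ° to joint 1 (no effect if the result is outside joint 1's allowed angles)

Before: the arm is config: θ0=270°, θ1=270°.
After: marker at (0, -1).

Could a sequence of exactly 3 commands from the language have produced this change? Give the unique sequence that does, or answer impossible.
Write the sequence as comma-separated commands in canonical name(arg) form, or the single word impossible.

t0: config: θ0=270°, θ1=270°
[1] after rotate(1, 90): config: θ0=270°, θ1=0°
[2] after rotate(1, 90): config: θ0=270°, θ1=90°
[3] after rotate(1, 90): config: θ0=270°, θ1=180°
all 27 alternatives checked — unique.

rotate(1, 90), rotate(1, 90), rotate(1, 90)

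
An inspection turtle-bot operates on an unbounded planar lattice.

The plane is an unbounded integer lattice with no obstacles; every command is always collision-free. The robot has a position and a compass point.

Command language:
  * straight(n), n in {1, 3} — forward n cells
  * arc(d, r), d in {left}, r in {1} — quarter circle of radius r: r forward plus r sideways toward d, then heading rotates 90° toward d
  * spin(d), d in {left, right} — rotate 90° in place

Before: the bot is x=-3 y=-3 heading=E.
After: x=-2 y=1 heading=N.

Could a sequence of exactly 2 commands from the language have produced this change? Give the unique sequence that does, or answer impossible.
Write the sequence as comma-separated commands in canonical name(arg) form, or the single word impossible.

key: position moved to (-2,1) AND the heading swung to N — translation plus rotation needed
initial: x=-3 y=-3 heading=E
step 1 (arc(left, 1)): x=-2 y=-2 heading=N
step 2 (straight(3)): x=-2 y=1 heading=N
uniquely the one of 25 2-step routes that fits.

arc(left, 1), straight(3)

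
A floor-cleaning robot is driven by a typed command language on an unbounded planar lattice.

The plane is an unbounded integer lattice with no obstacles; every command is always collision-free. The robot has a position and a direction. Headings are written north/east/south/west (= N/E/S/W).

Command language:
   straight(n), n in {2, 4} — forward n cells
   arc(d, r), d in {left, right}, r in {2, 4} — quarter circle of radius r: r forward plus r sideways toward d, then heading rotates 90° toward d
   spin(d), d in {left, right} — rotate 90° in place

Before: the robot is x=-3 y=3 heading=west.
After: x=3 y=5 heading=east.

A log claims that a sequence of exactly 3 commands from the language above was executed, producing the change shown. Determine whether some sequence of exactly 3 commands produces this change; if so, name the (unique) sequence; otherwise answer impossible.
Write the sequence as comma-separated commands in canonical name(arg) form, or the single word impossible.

key: order matters: swapping spin(right) and straight(4) lands elsewhere
start: x=-3 y=3 heading=west
1. spin(right) → x=-3 y=3 heading=north
2. arc(right, 2) → x=-1 y=5 heading=east
3. straight(4) → x=3 y=5 heading=east
all 512 alternatives checked — unique.

spin(right), arc(right, 2), straight(4)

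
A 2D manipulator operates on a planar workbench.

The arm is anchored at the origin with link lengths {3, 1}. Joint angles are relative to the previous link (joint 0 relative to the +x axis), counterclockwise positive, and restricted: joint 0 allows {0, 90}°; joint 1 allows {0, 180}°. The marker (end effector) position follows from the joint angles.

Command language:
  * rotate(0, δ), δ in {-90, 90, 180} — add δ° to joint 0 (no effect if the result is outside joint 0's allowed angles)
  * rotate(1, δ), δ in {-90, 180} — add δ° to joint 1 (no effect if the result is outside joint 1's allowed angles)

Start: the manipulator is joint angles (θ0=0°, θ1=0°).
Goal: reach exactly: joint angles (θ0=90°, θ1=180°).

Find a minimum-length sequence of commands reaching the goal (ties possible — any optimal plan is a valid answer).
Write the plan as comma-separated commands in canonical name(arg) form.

initial: joint angles (θ0=0°, θ1=0°)
[1] after rotate(0, 90): joint angles (θ0=90°, θ1=0°)
[2] after rotate(1, 180): joint angles (θ0=90°, θ1=180°)
shorter routes all fall short; 2 is best.

rotate(0, 90), rotate(1, 180)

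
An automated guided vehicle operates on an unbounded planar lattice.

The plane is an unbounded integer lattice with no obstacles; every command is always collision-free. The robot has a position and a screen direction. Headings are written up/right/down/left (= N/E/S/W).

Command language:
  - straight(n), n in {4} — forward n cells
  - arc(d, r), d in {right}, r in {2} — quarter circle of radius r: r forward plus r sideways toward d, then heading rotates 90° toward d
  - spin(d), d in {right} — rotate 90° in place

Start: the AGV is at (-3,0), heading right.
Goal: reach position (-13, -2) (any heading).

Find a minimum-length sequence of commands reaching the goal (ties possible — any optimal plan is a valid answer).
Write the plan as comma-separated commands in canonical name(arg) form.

spin(right), arc(right, 2), straight(4), straight(4)

t0: at (-3,0), heading right
1. spin(right) → at (-3,0), heading down
2. arc(right, 2) → at (-5,-2), heading left
3. straight(4) → at (-9,-2), heading left
4. straight(4) → at (-13,-2), heading left
minimal: 4 command(s), checked below 4.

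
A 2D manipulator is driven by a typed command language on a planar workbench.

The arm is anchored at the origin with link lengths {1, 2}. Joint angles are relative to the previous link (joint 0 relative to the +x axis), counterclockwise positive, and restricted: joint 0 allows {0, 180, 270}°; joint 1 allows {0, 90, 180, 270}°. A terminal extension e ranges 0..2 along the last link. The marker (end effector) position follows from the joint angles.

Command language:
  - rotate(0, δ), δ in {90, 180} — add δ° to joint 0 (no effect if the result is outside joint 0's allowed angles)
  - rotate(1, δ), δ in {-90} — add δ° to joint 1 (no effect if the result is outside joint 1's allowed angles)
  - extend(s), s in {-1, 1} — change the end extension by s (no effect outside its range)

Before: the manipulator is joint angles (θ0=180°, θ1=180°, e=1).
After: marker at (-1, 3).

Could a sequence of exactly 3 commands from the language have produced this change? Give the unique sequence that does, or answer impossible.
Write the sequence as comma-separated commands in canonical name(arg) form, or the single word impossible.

rotate(1, -90), rotate(1, -90), rotate(1, -90)

initial: joint angles (θ0=180°, θ1=180°, e=1)
1. rotate(1, -90) → joint angles (θ0=180°, θ1=90°, e=1)
2. rotate(1, -90) → joint angles (θ0=180°, θ1=0°, e=1)
3. rotate(1, -90) → joint angles (θ0=180°, θ1=270°, e=1)
no other 3-command option fits: unique.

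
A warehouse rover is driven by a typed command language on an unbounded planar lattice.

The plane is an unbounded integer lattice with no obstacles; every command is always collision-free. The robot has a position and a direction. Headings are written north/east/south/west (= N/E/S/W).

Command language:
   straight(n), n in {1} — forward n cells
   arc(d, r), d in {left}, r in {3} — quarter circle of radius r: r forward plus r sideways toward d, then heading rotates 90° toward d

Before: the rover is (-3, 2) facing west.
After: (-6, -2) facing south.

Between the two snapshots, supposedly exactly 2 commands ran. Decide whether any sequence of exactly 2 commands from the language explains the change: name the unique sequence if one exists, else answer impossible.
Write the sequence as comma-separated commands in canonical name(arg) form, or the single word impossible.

arc(left, 3), straight(1)

key: cell and facing (now S) both changed — the 2 commands mix motion and turning
begin: (-3, 2) facing west
1. arc(left, 3) → (-6, -1) facing south
2. straight(1) → (-6, -2) facing south
no rival 2-sequence matches.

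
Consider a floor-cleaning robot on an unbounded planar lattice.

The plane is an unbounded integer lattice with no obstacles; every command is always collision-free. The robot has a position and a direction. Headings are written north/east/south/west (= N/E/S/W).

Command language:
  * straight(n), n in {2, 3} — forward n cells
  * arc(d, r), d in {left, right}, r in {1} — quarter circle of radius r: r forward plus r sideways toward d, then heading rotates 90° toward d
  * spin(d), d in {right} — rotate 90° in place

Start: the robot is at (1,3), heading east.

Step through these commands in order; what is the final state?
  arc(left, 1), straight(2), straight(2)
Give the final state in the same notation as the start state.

at (2,8), heading north

begin: at (1,3), heading east
step 1 (arc(left, 1)): at (2,4), heading north
step 2 (straight(2)): at (2,6), heading north
step 3 (straight(2)): at (2,8), heading north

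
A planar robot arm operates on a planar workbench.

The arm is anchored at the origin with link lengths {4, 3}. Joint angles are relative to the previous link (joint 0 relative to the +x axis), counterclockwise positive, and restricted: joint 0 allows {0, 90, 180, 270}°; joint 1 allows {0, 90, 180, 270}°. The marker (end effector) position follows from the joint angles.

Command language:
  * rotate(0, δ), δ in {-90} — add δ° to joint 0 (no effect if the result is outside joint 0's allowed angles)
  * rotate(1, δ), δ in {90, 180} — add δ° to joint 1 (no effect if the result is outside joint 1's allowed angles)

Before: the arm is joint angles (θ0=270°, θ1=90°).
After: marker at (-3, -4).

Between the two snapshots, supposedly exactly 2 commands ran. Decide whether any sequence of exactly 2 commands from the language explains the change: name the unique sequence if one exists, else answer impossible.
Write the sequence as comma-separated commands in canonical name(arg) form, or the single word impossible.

begin: joint angles (θ0=270°, θ1=90°)
[1] after rotate(1, 90): joint angles (θ0=270°, θ1=180°)
[2] after rotate(1, 90): joint angles (θ0=270°, θ1=270°)
no rival 2-sequence matches.

rotate(1, 90), rotate(1, 90)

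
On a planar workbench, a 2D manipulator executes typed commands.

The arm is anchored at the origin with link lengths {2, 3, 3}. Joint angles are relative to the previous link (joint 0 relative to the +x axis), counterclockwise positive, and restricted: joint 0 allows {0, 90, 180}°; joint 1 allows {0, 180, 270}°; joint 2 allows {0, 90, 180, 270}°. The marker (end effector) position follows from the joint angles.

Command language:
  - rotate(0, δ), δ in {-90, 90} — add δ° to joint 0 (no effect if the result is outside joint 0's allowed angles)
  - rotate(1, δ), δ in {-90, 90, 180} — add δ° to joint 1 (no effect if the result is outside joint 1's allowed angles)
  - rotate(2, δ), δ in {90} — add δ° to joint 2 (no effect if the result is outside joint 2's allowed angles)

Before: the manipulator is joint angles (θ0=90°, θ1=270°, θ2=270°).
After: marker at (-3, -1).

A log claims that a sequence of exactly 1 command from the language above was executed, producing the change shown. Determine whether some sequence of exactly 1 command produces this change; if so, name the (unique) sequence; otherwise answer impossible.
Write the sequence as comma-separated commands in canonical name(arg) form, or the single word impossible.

rotate(1, -90)

begin: joint angles (θ0=90°, θ1=270°, θ2=270°)
t=1 rotate(1, -90) ⇒ joint angles (θ0=90°, θ1=180°, θ2=270°)
all 6 alternatives checked — unique.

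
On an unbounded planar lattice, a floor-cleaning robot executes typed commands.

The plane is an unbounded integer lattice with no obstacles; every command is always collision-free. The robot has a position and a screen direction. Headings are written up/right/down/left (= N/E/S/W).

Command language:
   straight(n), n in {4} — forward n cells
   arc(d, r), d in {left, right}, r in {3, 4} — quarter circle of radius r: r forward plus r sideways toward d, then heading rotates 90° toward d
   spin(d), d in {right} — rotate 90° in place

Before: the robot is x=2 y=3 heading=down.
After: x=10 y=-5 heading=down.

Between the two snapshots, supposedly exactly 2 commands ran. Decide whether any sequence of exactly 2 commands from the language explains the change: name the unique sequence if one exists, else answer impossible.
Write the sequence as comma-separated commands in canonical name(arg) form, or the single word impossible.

key: heading stays S — rotations cancel among the 2 commands
start: x=2 y=3 heading=down
1. arc(left, 4) → x=6 y=-1 heading=right
2. arc(right, 4) → x=10 y=-5 heading=down
all 36 alternatives checked — unique.

arc(left, 4), arc(right, 4)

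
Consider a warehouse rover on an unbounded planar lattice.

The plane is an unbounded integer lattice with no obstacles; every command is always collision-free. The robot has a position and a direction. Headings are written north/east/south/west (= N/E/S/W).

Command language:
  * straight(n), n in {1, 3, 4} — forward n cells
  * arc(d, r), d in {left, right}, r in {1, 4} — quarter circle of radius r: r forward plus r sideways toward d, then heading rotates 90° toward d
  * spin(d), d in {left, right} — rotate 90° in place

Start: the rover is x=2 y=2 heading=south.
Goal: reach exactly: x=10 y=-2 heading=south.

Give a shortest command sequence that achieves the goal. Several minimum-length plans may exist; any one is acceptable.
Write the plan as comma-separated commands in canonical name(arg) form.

begin: x=2 y=2 heading=south
1. arc(left, 4) → x=6 y=-2 heading=east
2. straight(4) → x=10 y=-2 heading=east
3. spin(right) → x=10 y=-2 heading=south
no 2-step plan works, so 3 is optimal.

arc(left, 4), straight(4), spin(right)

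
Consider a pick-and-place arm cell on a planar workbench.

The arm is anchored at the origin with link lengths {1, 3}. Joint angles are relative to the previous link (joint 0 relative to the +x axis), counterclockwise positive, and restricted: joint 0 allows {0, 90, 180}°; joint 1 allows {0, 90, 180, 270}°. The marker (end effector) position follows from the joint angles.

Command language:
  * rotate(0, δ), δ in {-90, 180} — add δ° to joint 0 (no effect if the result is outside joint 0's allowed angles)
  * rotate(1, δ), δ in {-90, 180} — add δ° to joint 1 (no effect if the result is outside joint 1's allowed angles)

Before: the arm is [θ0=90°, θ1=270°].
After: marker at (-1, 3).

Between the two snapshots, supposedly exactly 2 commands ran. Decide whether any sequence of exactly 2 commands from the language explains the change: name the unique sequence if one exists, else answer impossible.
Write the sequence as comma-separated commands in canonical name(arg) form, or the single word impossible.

key: running rotate(0, 180) before rotate(0, -90) would end elsewhere — order is forced
from: [θ0=90°, θ1=270°]
step 1 (rotate(0, -90)): [θ0=0°, θ1=270°]
step 2 (rotate(0, 180)): [θ0=180°, θ1=270°]
no other 2-command option fits: unique.

rotate(0, -90), rotate(0, 180)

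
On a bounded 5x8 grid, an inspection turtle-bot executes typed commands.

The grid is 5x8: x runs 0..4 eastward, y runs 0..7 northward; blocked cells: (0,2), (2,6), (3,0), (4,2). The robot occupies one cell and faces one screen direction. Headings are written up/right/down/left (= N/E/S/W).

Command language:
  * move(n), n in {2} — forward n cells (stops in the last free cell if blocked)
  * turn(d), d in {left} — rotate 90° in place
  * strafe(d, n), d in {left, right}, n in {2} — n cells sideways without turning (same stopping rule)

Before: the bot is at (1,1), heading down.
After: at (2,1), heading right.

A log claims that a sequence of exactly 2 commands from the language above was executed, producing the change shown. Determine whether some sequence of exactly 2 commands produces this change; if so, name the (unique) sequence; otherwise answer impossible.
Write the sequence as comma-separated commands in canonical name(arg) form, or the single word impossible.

checked all 2-command options: none fits.

impossible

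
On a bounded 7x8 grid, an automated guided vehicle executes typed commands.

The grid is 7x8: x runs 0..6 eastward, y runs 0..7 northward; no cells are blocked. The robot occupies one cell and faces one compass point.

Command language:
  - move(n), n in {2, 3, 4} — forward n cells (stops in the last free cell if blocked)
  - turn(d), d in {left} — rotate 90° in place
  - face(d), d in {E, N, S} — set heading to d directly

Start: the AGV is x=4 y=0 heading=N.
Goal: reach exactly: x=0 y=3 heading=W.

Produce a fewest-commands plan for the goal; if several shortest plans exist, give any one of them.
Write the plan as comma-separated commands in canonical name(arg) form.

initial: x=4 y=0 heading=N
[1] after move(3): x=4 y=3 heading=N
[2] after turn(left): x=4 y=3 heading=W
[3] after move(4): x=0 y=3 heading=W
no 2-step plan works, so 3 is optimal.

move(3), turn(left), move(4)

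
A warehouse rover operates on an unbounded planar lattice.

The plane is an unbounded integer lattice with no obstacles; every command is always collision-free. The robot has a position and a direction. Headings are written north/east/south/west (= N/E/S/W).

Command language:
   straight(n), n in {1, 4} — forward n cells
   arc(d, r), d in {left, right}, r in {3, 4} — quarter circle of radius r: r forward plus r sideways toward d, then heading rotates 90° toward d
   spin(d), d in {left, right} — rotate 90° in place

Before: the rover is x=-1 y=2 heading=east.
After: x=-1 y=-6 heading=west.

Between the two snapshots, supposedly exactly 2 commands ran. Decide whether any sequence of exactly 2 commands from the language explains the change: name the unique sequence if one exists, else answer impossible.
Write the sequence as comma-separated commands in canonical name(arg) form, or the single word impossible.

arc(right, 4), arc(right, 4)

key: cell and facing (now W) both changed — the 2 commands mix motion and turning
begin: x=-1 y=2 heading=east
t=1 arc(right, 4) ⇒ x=3 y=-2 heading=south
t=2 arc(right, 4) ⇒ x=-1 y=-6 heading=west
no other 2-command option fits: unique.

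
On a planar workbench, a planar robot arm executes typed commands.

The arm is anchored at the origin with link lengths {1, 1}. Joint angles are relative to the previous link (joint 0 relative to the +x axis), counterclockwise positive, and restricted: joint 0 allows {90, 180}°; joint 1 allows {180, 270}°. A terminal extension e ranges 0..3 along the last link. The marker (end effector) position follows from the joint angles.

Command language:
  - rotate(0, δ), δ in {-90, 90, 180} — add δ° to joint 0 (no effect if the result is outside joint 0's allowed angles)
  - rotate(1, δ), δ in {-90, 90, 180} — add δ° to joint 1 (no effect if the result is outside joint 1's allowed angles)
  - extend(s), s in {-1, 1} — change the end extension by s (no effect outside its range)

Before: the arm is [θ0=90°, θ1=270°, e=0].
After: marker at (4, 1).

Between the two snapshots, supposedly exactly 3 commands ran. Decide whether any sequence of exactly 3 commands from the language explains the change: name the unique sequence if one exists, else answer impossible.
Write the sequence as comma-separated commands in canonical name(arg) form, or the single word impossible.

extend(1), extend(1), extend(1)

from: [θ0=90°, θ1=270°, e=0]
[1] after extend(1): [θ0=90°, θ1=270°, e=1]
[2] after extend(1): [θ0=90°, θ1=270°, e=2]
[3] after extend(1): [θ0=90°, θ1=270°, e=3]
all 512 alternatives checked — unique.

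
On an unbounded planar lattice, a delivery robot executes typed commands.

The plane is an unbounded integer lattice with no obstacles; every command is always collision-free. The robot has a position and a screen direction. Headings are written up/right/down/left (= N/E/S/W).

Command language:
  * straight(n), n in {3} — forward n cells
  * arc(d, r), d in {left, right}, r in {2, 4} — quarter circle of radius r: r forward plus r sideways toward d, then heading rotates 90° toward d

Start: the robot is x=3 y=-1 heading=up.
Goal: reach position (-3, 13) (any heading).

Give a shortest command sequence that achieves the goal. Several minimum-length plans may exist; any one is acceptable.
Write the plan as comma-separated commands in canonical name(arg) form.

arc(left, 2), arc(right, 2), arc(left, 2), arc(right, 4), arc(right, 4)

start: x=3 y=-1 heading=up
step 1 (arc(left, 2)): x=1 y=1 heading=left
step 2 (arc(right, 2)): x=-1 y=3 heading=up
step 3 (arc(left, 2)): x=-3 y=5 heading=left
step 4 (arc(right, 4)): x=-7 y=9 heading=up
step 5 (arc(right, 4)): x=-3 y=13 heading=right
nothing shorter than 5 reaches the goal.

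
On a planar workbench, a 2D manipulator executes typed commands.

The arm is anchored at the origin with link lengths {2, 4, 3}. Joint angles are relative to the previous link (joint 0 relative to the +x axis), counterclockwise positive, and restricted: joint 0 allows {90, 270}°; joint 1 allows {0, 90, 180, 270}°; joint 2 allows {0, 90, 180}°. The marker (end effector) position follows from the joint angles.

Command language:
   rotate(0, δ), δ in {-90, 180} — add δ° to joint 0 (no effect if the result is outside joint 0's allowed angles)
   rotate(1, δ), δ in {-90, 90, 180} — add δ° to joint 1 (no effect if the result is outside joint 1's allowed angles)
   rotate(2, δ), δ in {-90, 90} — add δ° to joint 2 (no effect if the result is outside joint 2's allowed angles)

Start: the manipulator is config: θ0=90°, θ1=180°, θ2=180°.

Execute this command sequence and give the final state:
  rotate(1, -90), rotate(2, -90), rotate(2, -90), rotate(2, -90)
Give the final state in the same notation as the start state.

t0: config: θ0=90°, θ1=180°, θ2=180°
step 1 (rotate(1, -90)): config: θ0=90°, θ1=90°, θ2=180°
step 2 (rotate(2, -90)): config: θ0=90°, θ1=90°, θ2=90°
step 3 (rotate(2, -90)): config: θ0=90°, θ1=90°, θ2=0°
step 4 (rotate(2, -90)): config: θ0=90°, θ1=90°, θ2=0°

config: θ0=90°, θ1=90°, θ2=0°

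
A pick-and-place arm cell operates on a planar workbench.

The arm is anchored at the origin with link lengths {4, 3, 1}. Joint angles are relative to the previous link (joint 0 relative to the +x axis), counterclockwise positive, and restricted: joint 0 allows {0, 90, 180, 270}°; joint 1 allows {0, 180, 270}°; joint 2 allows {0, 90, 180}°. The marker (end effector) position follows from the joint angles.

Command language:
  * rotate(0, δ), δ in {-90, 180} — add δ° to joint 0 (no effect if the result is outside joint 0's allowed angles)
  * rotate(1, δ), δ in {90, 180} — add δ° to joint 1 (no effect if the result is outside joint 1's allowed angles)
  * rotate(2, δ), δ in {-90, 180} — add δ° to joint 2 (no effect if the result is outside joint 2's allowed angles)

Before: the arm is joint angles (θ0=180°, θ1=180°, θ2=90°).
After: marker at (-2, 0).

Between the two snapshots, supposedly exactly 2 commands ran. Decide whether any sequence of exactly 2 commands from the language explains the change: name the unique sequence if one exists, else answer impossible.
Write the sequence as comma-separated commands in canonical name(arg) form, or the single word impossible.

key: order matters: swapping rotate(2, -90) and rotate(2, 180) lands elsewhere
t0: joint angles (θ0=180°, θ1=180°, θ2=90°)
t=1 rotate(2, -90) ⇒ joint angles (θ0=180°, θ1=180°, θ2=0°)
t=2 rotate(2, 180) ⇒ joint angles (θ0=180°, θ1=180°, θ2=180°)
no other 2-command option fits: unique.

rotate(2, -90), rotate(2, 180)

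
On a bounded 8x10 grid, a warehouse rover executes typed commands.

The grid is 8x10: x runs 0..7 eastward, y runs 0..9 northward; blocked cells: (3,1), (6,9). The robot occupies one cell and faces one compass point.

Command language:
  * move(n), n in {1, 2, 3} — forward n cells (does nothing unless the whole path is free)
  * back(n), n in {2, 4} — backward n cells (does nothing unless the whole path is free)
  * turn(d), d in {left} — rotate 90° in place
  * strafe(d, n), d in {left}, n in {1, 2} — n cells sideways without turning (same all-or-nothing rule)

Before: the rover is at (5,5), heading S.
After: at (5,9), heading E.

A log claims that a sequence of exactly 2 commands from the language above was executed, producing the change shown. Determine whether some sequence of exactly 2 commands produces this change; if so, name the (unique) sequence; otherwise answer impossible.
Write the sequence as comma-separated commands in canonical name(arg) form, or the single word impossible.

back(4), turn(left)

key: position moved to (5,9) AND the heading swung to E — translation plus rotation needed
t0: at (5,5), heading S
step 1 (back(4)): at (5,9), heading S
step 2 (turn(left)): at (5,9), heading E
all 64 alternatives checked — unique.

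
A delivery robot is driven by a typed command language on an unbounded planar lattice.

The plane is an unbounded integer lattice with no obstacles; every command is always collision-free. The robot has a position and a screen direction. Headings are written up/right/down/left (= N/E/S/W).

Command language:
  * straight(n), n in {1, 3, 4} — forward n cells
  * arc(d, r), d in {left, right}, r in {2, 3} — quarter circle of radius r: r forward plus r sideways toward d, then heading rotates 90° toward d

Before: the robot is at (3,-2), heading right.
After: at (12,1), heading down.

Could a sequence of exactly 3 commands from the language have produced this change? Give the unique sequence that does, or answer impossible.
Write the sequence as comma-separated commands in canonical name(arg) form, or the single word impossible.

key: position moved to (12,1) AND the heading swung to S — translation plus rotation needed
begin: at (3,-2), heading right
1. arc(left, 3) → at (6,1), heading up
2. arc(right, 3) → at (9,4), heading right
3. arc(right, 3) → at (12,1), heading down
all 343 alternatives checked — unique.

arc(left, 3), arc(right, 3), arc(right, 3)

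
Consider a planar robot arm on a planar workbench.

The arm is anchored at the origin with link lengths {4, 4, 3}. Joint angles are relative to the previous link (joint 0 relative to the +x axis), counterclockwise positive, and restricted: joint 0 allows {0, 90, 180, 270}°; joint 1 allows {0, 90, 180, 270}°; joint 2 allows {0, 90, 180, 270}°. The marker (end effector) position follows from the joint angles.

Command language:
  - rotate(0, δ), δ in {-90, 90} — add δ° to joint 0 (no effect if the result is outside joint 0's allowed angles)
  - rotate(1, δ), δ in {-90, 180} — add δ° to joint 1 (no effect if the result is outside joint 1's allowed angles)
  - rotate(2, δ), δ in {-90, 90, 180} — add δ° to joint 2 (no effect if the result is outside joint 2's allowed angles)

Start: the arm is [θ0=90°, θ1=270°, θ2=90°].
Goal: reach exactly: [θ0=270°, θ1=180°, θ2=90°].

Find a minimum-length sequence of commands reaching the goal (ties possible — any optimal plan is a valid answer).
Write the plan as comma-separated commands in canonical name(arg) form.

rotate(1, -90), rotate(0, 90), rotate(0, 90)

from: [θ0=90°, θ1=270°, θ2=90°]
step 1 (rotate(1, -90)): [θ0=90°, θ1=180°, θ2=90°]
step 2 (rotate(0, 90)): [θ0=180°, θ1=180°, θ2=90°]
step 3 (rotate(0, 90)): [θ0=270°, θ1=180°, θ2=90°]
no 2-step plan works, so 3 is optimal.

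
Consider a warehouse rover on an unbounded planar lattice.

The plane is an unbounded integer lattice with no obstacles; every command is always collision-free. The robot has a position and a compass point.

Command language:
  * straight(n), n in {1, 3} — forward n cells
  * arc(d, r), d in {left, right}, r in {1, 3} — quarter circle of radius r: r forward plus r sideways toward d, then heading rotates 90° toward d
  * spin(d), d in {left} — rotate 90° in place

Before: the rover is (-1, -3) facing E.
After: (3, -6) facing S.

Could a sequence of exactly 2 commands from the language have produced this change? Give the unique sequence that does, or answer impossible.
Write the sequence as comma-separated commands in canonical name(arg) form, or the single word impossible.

key: order matters: swapping straight(1) and arc(right, 3) lands elsewhere
start: (-1, -3) facing E
step 1 (straight(1)): (0, -3) facing E
step 2 (arc(right, 3)): (3, -6) facing S
uniquely the one of 49 2-step routes that fits.

straight(1), arc(right, 3)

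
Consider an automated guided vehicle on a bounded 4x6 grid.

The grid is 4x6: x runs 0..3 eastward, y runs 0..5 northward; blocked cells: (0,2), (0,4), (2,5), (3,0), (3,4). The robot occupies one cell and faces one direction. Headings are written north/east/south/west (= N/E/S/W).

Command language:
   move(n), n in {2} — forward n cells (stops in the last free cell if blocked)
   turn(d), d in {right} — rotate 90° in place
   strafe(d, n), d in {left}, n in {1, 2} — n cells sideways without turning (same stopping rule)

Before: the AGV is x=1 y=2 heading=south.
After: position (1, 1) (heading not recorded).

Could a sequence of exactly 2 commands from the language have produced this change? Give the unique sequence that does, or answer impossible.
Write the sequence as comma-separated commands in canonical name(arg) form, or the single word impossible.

key: order matters: swapping turn(right) and strafe(left, 1) lands elsewhere
start: x=1 y=2 heading=south
t=1 turn(right) ⇒ x=1 y=2 heading=west
t=2 strafe(left, 1) ⇒ x=1 y=1 heading=west
uniquely the one of 16 2-step routes that fits.

turn(right), strafe(left, 1)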